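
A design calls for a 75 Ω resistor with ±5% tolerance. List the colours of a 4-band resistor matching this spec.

75 Ω = 75 × 10^0.
7 → violet
5 → green
Multiplier 10^0 → black.
±5% tolerance → gold.

violet, green, black, gold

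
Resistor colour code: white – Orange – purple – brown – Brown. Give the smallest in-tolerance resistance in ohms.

White → 9 (first significant figure)
Orange → 3 (second significant figure)
Violet → 7 (third significant figure)
Brown → ×10 multiplier
Brown → ±1% tolerance
937 × 10 = 9370 Ω
Smallest = 9370 × (1 − 1/100) = 9276.3 Ω.

9276.3 Ω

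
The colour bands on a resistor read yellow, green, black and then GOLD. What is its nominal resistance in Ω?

Yellow → 4 (first significant figure)
Green → 5 (second significant figure)
Black → ×1 multiplier
45 × 1 = 45 Ω

45 Ω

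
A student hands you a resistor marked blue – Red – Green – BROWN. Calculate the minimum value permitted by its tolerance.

Blue → 6 (first significant figure)
Red → 2 (second significant figure)
Green → ×10^5 multiplier
Brown → ±1% tolerance
62 × 100000 = 6200000 Ω
Minimum = 6200000 × (1 − 1/100) = 6138000 Ω.

6138000 Ω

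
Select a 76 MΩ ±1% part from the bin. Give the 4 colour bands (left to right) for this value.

76000000 Ω = 76 × 10^6.
7 → violet
6 → blue
Multiplier 10^6 → blue.
±1% tolerance → brown.

violet, blue, blue, brown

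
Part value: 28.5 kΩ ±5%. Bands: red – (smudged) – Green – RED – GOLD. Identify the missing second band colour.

grey

28500 Ω = 285 × 10^2.
The second band gives digit 8 of the significand, and 8 is grey.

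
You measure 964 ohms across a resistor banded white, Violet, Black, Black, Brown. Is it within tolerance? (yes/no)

yes

White → 9 (first significant figure)
Violet → 7 (second significant figure)
Black → 0 (third significant figure)
Black → ×1 multiplier
Brown → ±1% tolerance
970 × 1 = 970 Ω
Allowed range: 960.3 Ω to 979.7 Ω.
964 ohms lies inside that range.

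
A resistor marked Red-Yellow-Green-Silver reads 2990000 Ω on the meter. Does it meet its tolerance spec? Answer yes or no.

no

Red → 2 (first significant figure)
Yellow → 4 (second significant figure)
Green → ×10^5 multiplier
Silver → ±10% tolerance
24 × 100000 = 2400000 Ω
Allowed range: 2160000 Ω to 2640000 Ω.
2990000 Ω lies outside that range.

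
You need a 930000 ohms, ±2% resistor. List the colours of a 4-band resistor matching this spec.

930000 Ω = 93 × 10^4.
9 → white
3 → orange
Multiplier 10^4 → yellow.
±2% tolerance → red.

white, orange, yellow, red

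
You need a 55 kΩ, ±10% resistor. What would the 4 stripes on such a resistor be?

55000 Ω = 55 × 10^3.
5 → green
5 → green
Multiplier 10^3 → orange.
±10% tolerance → silver.

green, green, orange, silver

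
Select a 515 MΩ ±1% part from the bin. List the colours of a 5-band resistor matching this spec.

515000000 Ω = 515 × 10^6.
5 → green
1 → brown
5 → green
Multiplier 10^6 → blue.
±1% tolerance → brown.

green, brown, green, blue, brown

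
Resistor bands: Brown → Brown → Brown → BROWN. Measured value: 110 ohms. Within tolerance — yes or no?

yes

Brown → 1 (first significant figure)
Brown → 1 (second significant figure)
Brown → ×10 multiplier
Brown → ±1% tolerance
11 × 10 = 110 Ω
Allowed range: 108.9 Ω to 111.1 Ω.
110 ohms lies inside that range.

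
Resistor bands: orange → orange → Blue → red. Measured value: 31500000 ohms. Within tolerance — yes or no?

Orange → 3 (first significant figure)
Orange → 3 (second significant figure)
Blue → ×10^6 multiplier
Red → ±2% tolerance
33 × 1000000 = 33000000 Ω
Allowed range: 32340000 Ω to 33660000 Ω.
31500000 ohms lies outside that range.

no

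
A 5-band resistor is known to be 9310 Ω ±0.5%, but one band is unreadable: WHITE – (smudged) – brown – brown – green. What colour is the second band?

orange

9310 Ω = 931 × 10^1.
The second band gives digit 3 of the significand, and 3 is orange.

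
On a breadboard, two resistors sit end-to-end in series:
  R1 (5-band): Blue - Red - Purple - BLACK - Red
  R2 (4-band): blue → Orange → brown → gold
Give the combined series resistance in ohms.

R1: blue, red, violet → 627; black ×1 → 627 Ω.
R2: blue, orange → 63; brown ×10 → 630 Ω.
Series: 627 + 630 = 1257 Ω.

1257 Ω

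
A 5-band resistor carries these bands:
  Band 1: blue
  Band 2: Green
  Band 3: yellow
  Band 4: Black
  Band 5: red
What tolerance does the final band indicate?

The last band, red, is the tolerance band.
Red corresponds to ±2%.

±2%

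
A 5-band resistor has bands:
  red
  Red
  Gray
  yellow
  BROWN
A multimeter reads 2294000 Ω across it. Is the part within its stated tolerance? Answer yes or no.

yes

Red → 2 (first significant figure)
Red → 2 (second significant figure)
Grey → 8 (third significant figure)
Yellow → ×10^4 multiplier
Brown → ±1% tolerance
228 × 10000 = 2280000 Ω
Allowed range: 2257200 Ω to 2302800 Ω.
2294000 Ω lies inside that range.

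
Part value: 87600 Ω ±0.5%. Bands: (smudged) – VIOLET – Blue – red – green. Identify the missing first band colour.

grey

87600 Ω = 876 × 10^2.
The first band gives digit 8 of the significand, and 8 is grey.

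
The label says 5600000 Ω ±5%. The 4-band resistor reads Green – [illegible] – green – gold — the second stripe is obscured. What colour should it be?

blue

5600000 Ω = 56 × 10^5.
The second band gives digit 6 of the significand, and 6 is blue.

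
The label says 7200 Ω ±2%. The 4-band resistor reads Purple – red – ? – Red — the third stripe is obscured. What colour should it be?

7200 Ω = 72 × 10^2.
The third band is the multiplier, 10^2, which is red.

red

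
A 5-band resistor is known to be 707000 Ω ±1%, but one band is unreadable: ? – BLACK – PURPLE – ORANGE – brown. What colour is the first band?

707000 Ω = 707 × 10^3.
The first band gives digit 7 of the significand, and 7 is violet.

violet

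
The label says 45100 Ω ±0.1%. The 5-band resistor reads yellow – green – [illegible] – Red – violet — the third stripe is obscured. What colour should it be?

45100 Ω = 451 × 10^2.
The third band gives digit 1 of the significand, and 1 is brown.

brown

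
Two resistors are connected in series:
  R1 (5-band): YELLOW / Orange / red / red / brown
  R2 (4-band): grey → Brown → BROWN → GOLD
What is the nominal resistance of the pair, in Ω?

44010 Ω

R1: yellow, orange, red → 432; red ×10^2 → 43200 Ω.
R2: grey, brown → 81; brown ×10 → 810 Ω.
Series: 43200 + 810 = 44010 Ω.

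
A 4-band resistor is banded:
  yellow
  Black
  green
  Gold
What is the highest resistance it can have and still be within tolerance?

4200000 Ω

Yellow → 4 (first significant figure)
Black → 0 (second significant figure)
Green → ×10^5 multiplier
Gold → ±5% tolerance
40 × 100000 = 4000000 Ω
Highest = 4000000 × (1 + 5/100) = 4200000 Ω.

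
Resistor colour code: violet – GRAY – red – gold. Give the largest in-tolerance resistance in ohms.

8190 Ω

Violet → 7 (first significant figure)
Grey → 8 (second significant figure)
Red → ×10^2 multiplier
Gold → ±5% tolerance
78 × 100 = 7800 Ω
Largest = 7800 × (1 + 5/100) = 8190 Ω.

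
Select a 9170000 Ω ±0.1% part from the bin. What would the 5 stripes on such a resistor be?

9170000 Ω = 917 × 10^4.
9 → white
1 → brown
7 → violet
Multiplier 10^4 → yellow.
±0.1% tolerance → violet.

white, brown, violet, yellow, violet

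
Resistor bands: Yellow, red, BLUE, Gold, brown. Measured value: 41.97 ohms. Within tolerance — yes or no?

Yellow → 4 (first significant figure)
Red → 2 (second significant figure)
Blue → 6 (third significant figure)
Gold → ×0.1 multiplier
Brown → ±1% tolerance
426 × 0.1 = 42.6 Ω
Allowed range: 42.174 Ω to 43.026 Ω.
41.97 ohms lies outside that range.

no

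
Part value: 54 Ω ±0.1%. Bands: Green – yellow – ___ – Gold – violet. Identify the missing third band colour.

black

54 Ω = 540 × 10^-1.
The third band gives digit 0 of the significand, and 0 is black.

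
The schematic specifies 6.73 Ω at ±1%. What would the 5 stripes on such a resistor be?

6.73 Ω = 673 × 10^-2.
6 → blue
7 → violet
3 → orange
Multiplier 10^-2 → silver.
±1% tolerance → brown.

blue, violet, orange, silver, brown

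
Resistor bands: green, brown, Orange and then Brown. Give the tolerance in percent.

±1%

The last band, brown, is the tolerance band.
Brown corresponds to ±1%.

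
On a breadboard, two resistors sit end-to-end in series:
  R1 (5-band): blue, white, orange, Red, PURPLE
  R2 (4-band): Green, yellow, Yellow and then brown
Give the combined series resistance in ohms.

R1: blue, white, orange → 693; red ×10^2 → 69300 Ω.
R2: green, yellow → 54; yellow ×10^4 → 540000 Ω.
Series: 69300 + 540000 = 609300 Ω.

609300 Ω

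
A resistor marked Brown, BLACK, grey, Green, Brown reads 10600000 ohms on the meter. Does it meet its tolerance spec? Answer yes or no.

no

Brown → 1 (first significant figure)
Black → 0 (second significant figure)
Grey → 8 (third significant figure)
Green → ×10^5 multiplier
Brown → ±1% tolerance
108 × 100000 = 10800000 Ω
Allowed range: 10692000 Ω to 10908000 Ω.
10600000 ohms lies outside that range.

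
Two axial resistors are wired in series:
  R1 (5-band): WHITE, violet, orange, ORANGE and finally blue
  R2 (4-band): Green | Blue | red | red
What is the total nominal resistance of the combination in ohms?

978600 Ω

R1: white, violet, orange → 973; orange ×10^3 → 973000 Ω.
R2: green, blue → 56; red ×10^2 → 5600 Ω.
Series: 973000 + 5600 = 978600 Ω.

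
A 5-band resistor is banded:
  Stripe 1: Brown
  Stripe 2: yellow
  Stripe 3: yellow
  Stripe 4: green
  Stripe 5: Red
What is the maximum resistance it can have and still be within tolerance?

Brown → 1 (first significant figure)
Yellow → 4 (second significant figure)
Yellow → 4 (third significant figure)
Green → ×10^5 multiplier
Red → ±2% tolerance
144 × 100000 = 14400000 Ω
Maximum = 14400000 × (1 + 2/100) = 14688000 Ω.

14688000 Ω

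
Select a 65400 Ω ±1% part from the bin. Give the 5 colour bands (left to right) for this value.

65400 Ω = 654 × 10^2.
6 → blue
5 → green
4 → yellow
Multiplier 10^2 → red.
±1% tolerance → brown.

blue, green, yellow, red, brown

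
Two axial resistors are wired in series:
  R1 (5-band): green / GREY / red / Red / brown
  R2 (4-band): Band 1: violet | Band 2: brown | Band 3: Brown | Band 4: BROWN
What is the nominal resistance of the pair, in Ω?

58910 Ω

R1: green, grey, red → 582; red ×10^2 → 58200 Ω.
R2: violet, brown → 71; brown ×10 → 710 Ω.
Series: 58200 + 710 = 58910 Ω.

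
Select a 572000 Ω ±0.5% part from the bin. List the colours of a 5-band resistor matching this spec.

572000 Ω = 572 × 10^3.
5 → green
7 → violet
2 → red
Multiplier 10^3 → orange.
±0.5% tolerance → green.

green, violet, red, orange, green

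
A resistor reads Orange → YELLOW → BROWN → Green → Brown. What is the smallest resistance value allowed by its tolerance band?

33759000 Ω

Orange → 3 (first significant figure)
Yellow → 4 (second significant figure)
Brown → 1 (third significant figure)
Green → ×10^5 multiplier
Brown → ±1% tolerance
341 × 100000 = 34100000 Ω
Smallest = 34100000 × (1 − 1/100) = 33759000 Ω.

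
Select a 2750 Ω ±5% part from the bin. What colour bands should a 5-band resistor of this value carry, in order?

red, violet, green, brown, gold

2750 Ω = 275 × 10^1.
2 → red
7 → violet
5 → green
Multiplier 10^1 → brown.
±5% tolerance → gold.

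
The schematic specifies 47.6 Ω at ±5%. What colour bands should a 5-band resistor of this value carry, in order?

47.6 Ω = 476 × 10^-1.
4 → yellow
7 → violet
6 → blue
Multiplier 10^-1 → gold.
±5% tolerance → gold.

yellow, violet, blue, gold, gold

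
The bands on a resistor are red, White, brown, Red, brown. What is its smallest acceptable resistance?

28809 Ω

Red → 2 (first significant figure)
White → 9 (second significant figure)
Brown → 1 (third significant figure)
Red → ×10^2 multiplier
Brown → ±1% tolerance
291 × 100 = 29100 Ω
Smallest = 29100 × (1 − 1/100) = 28809 Ω.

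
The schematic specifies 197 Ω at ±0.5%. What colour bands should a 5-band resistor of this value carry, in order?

197 Ω = 197 × 10^0.
1 → brown
9 → white
7 → violet
Multiplier 10^0 → black.
±0.5% tolerance → green.

brown, white, violet, black, green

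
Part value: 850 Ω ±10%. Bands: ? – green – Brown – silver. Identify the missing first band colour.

grey

850 Ω = 85 × 10^1.
The first band gives digit 8 of the significand, and 8 is grey.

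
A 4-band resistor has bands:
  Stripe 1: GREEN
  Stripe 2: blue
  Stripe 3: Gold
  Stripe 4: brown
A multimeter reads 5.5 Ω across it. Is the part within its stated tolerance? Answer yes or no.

Green → 5 (first significant figure)
Blue → 6 (second significant figure)
Gold → ×0.1 multiplier
Brown → ±1% tolerance
56 × 0.1 = 5.6 Ω
Allowed range: 5.544 Ω to 5.656 Ω.
5.5 Ω lies outside that range.

no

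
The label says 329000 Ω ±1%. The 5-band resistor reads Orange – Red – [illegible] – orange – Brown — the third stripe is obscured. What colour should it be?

white

329000 Ω = 329 × 10^3.
The third band gives digit 9 of the significand, and 9 is white.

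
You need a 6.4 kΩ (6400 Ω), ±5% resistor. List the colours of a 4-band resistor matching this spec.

6400 Ω = 64 × 10^2.
6 → blue
4 → yellow
Multiplier 10^2 → red.
±5% tolerance → gold.

blue, yellow, red, gold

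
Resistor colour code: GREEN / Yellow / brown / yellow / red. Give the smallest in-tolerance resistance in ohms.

5301800 Ω

Green → 5 (first significant figure)
Yellow → 4 (second significant figure)
Brown → 1 (third significant figure)
Yellow → ×10^4 multiplier
Red → ±2% tolerance
541 × 10000 = 5410000 Ω
Smallest = 5410000 × (1 − 2/100) = 5301800 Ω.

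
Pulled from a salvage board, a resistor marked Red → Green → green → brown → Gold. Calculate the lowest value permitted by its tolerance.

2422.5 Ω

Red → 2 (first significant figure)
Green → 5 (second significant figure)
Green → 5 (third significant figure)
Brown → ×10 multiplier
Gold → ±5% tolerance
255 × 10 = 2550 Ω
Lowest = 2550 × (1 − 5/100) = 2422.5 Ω.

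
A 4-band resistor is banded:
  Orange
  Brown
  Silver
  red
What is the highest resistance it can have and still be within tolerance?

Orange → 3 (first significant figure)
Brown → 1 (second significant figure)
Silver → ×0.01 multiplier
Red → ±2% tolerance
31 × 0.01 = 0.31 Ω
Highest = 0.31 × (1 + 2/100) = 0.3162 Ω.

0.3162 Ω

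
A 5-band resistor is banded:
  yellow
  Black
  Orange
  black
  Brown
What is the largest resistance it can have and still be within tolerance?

Yellow → 4 (first significant figure)
Black → 0 (second significant figure)
Orange → 3 (third significant figure)
Black → ×1 multiplier
Brown → ±1% tolerance
403 × 1 = 403 Ω
Largest = 403 × (1 + 1/100) = 407.03 Ω.

407.03 Ω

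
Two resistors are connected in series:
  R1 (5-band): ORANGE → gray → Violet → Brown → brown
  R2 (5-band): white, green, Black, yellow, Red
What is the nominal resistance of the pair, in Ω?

R1: orange, grey, violet → 387; brown ×10 → 3870 Ω.
R2: white, green, black → 950; yellow ×10^4 → 9500000 Ω.
Series: 3870 + 9500000 = 9503870 Ω.

9503870 Ω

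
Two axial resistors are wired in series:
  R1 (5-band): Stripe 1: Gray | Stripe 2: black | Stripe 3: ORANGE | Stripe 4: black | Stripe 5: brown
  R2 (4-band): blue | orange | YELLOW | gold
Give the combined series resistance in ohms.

R1: grey, black, orange → 803; black ×1 → 803 Ω.
R2: blue, orange → 63; yellow ×10^4 → 630000 Ω.
Series: 803 + 630000 = 630803 Ω.

630803 Ω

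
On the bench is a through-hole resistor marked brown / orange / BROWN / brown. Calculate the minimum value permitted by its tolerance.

Brown → 1 (first significant figure)
Orange → 3 (second significant figure)
Brown → ×10 multiplier
Brown → ±1% tolerance
13 × 10 = 130 Ω
Minimum = 130 × (1 − 1/100) = 128.7 Ω.

128.7 Ω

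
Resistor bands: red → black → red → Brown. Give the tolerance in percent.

±1%

The last band, brown, is the tolerance band.
Brown corresponds to ±1%.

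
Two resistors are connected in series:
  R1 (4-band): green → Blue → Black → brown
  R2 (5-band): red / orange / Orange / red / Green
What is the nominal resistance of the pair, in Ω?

R1: green, blue → 56; black ×1 → 56 Ω.
R2: red, orange, orange → 233; red ×10^2 → 23300 Ω.
Series: 56 + 23300 = 23356 Ω.

23356 Ω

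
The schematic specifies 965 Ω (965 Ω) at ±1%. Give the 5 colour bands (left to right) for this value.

white, blue, green, black, brown

965 Ω = 965 × 10^0.
9 → white
6 → blue
5 → green
Multiplier 10^0 → black.
±1% tolerance → brown.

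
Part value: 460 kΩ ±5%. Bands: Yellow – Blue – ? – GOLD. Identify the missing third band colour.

yellow

460000 Ω = 46 × 10^4.
The third band is the multiplier, 10^4, which is yellow.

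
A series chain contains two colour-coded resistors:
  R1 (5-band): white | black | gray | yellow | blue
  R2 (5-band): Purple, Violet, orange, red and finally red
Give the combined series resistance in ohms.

9157300 Ω

R1: white, black, grey → 908; yellow ×10^4 → 9080000 Ω.
R2: violet, violet, orange → 773; red ×10^2 → 77300 Ω.
Series: 9080000 + 77300 = 9157300 Ω.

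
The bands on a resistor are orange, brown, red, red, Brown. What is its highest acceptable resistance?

Orange → 3 (first significant figure)
Brown → 1 (second significant figure)
Red → 2 (third significant figure)
Red → ×10^2 multiplier
Brown → ±1% tolerance
312 × 100 = 31200 Ω
Highest = 31200 × (1 + 1/100) = 31512 Ω.

31512 Ω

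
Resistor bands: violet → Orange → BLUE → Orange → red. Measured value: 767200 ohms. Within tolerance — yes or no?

no

Violet → 7 (first significant figure)
Orange → 3 (second significant figure)
Blue → 6 (third significant figure)
Orange → ×10^3 multiplier
Red → ±2% tolerance
736 × 1000 = 736000 Ω
Allowed range: 721280 Ω to 750720 Ω.
767200 ohms lies outside that range.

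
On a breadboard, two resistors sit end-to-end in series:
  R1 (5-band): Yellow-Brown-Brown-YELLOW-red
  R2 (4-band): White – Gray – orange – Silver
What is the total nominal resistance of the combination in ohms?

R1: yellow, brown, brown → 411; yellow ×10^4 → 4110000 Ω.
R2: white, grey → 98; orange ×10^3 → 98000 Ω.
Series: 4110000 + 98000 = 4208000 Ω.

4208000 Ω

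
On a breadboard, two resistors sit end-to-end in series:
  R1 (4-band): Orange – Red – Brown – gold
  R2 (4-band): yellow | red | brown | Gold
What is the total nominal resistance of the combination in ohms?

740 Ω

R1: orange, red → 32; brown ×10 → 320 Ω.
R2: yellow, red → 42; brown ×10 → 420 Ω.
Series: 320 + 420 = 740 Ω.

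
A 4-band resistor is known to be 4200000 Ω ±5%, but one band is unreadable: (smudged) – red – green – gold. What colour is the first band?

yellow

4200000 Ω = 42 × 10^5.
The first band gives digit 4 of the significand, and 4 is yellow.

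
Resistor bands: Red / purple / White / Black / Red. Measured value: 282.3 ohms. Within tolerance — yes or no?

Red → 2 (first significant figure)
Violet → 7 (second significant figure)
White → 9 (third significant figure)
Black → ×1 multiplier
Red → ±2% tolerance
279 × 1 = 279 Ω
Allowed range: 273.42 Ω to 284.58 Ω.
282.3 ohms lies inside that range.

yes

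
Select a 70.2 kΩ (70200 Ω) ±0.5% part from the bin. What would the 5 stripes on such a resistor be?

70200 Ω = 702 × 10^2.
7 → violet
0 → black
2 → red
Multiplier 10^2 → red.
±0.5% tolerance → green.

violet, black, red, red, green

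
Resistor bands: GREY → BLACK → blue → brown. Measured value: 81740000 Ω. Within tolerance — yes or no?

Grey → 8 (first significant figure)
Black → 0 (second significant figure)
Blue → ×10^6 multiplier
Brown → ±1% tolerance
80 × 1000000 = 80000000 Ω
Allowed range: 79200000 Ω to 80800000 Ω.
81740000 Ω lies outside that range.

no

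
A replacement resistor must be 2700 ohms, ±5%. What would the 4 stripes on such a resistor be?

2700 Ω = 27 × 10^2.
2 → red
7 → violet
Multiplier 10^2 → red.
±5% tolerance → gold.

red, violet, red, gold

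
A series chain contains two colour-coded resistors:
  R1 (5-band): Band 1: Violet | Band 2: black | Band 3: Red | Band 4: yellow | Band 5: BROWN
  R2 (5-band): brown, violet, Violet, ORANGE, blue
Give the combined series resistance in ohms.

R1: violet, black, red → 702; yellow ×10^4 → 7020000 Ω.
R2: brown, violet, violet → 177; orange ×10^3 → 177000 Ω.
Series: 7020000 + 177000 = 7197000 Ω.

7197000 Ω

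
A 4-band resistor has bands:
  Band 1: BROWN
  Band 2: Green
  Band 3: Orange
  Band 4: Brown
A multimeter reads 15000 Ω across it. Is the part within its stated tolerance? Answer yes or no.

Brown → 1 (first significant figure)
Green → 5 (second significant figure)
Orange → ×10^3 multiplier
Brown → ±1% tolerance
15 × 1000 = 15000 Ω
Allowed range: 14850 Ω to 15150 Ω.
15000 Ω lies inside that range.

yes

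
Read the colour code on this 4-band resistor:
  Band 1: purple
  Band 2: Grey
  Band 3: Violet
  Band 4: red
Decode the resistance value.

Violet → 7 (first significant figure)
Grey → 8 (second significant figure)
Violet → ×10^7 multiplier
78 × 10000000 = 780000000 Ω

780000000 Ω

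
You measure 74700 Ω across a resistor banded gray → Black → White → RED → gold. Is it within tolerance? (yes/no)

Grey → 8 (first significant figure)
Black → 0 (second significant figure)
White → 9 (third significant figure)
Red → ×10^2 multiplier
Gold → ±5% tolerance
809 × 100 = 80900 Ω
Allowed range: 76855 Ω to 84945 Ω.
74700 Ω lies outside that range.

no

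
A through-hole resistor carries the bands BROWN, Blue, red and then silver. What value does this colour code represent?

1600 Ω

Brown → 1 (first significant figure)
Blue → 6 (second significant figure)
Red → ×10^2 multiplier
16 × 100 = 1600 Ω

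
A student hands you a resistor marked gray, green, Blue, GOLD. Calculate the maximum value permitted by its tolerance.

89250000 Ω

Grey → 8 (first significant figure)
Green → 5 (second significant figure)
Blue → ×10^6 multiplier
Gold → ±5% tolerance
85 × 1000000 = 85000000 Ω
Maximum = 85000000 × (1 + 5/100) = 89250000 Ω.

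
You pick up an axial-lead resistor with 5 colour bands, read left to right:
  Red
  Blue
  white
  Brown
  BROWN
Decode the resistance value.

Red → 2 (first significant figure)
Blue → 6 (second significant figure)
White → 9 (third significant figure)
Brown → ×10 multiplier
269 × 10 = 2690 Ω

2690 Ω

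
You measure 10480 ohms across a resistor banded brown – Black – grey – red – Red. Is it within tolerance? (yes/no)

Brown → 1 (first significant figure)
Black → 0 (second significant figure)
Grey → 8 (third significant figure)
Red → ×10^2 multiplier
Red → ±2% tolerance
108 × 100 = 10800 Ω
Allowed range: 10584 Ω to 11016 Ω.
10480 ohms lies outside that range.

no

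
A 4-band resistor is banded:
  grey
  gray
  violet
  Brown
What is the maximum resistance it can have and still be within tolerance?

Grey → 8 (first significant figure)
Grey → 8 (second significant figure)
Violet → ×10^7 multiplier
Brown → ±1% tolerance
88 × 10000000 = 880000000 Ω
Maximum = 880000000 × (1 + 1/100) = 888800000 Ω.

888800000 Ω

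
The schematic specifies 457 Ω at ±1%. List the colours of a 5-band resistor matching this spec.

457 Ω = 457 × 10^0.
4 → yellow
5 → green
7 → violet
Multiplier 10^0 → black.
±1% tolerance → brown.

yellow, green, violet, black, brown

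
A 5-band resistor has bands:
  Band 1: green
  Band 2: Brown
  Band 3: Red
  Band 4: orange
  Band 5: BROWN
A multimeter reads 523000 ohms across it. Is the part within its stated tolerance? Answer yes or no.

no

Green → 5 (first significant figure)
Brown → 1 (second significant figure)
Red → 2 (third significant figure)
Orange → ×10^3 multiplier
Brown → ±1% tolerance
512 × 1000 = 512000 Ω
Allowed range: 506880 Ω to 517120 Ω.
523000 ohms lies outside that range.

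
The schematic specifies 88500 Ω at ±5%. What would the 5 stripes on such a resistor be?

grey, grey, green, red, gold

88500 Ω = 885 × 10^2.
8 → grey
8 → grey
5 → green
Multiplier 10^2 → red.
±5% tolerance → gold.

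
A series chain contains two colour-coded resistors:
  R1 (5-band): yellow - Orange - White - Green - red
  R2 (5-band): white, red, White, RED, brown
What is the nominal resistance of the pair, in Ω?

R1: yellow, orange, white → 439; green ×10^5 → 43900000 Ω.
R2: white, red, white → 929; red ×10^2 → 92900 Ω.
Series: 43900000 + 92900 = 43992900 Ω.

43992900 Ω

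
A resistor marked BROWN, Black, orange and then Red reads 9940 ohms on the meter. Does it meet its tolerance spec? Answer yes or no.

yes

Brown → 1 (first significant figure)
Black → 0 (second significant figure)
Orange → ×10^3 multiplier
Red → ±2% tolerance
10 × 1000 = 10000 Ω
Allowed range: 9800 Ω to 10200 Ω.
9940 ohms lies inside that range.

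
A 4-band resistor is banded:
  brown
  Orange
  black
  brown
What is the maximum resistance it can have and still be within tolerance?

13.13 Ω

Brown → 1 (first significant figure)
Orange → 3 (second significant figure)
Black → ×1 multiplier
Brown → ±1% tolerance
13 × 1 = 13 Ω
Maximum = 13 × (1 + 1/100) = 13.13 Ω.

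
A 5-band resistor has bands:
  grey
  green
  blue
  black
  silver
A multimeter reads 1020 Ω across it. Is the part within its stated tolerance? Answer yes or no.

Grey → 8 (first significant figure)
Green → 5 (second significant figure)
Blue → 6 (third significant figure)
Black → ×1 multiplier
Silver → ±10% tolerance
856 × 1 = 856 Ω
Allowed range: 770.4 Ω to 941.6 Ω.
1020 Ω lies outside that range.

no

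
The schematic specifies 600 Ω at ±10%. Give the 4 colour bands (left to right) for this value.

600 Ω = 60 × 10^1.
6 → blue
0 → black
Multiplier 10^1 → brown.
±10% tolerance → silver.

blue, black, brown, silver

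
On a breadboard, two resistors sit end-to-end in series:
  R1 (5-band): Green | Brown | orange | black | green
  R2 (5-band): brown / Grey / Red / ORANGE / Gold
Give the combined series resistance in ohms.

182513 Ω

R1: green, brown, orange → 513; black ×1 → 513 Ω.
R2: brown, grey, red → 182; orange ×10^3 → 182000 Ω.
Series: 513 + 182000 = 182513 Ω.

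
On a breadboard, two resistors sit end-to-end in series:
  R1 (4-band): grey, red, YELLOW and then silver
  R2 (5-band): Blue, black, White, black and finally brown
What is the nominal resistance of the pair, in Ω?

R1: grey, red → 82; yellow ×10^4 → 820000 Ω.
R2: blue, black, white → 609; black ×1 → 609 Ω.
Series: 820000 + 609 = 820609 Ω.

820609 Ω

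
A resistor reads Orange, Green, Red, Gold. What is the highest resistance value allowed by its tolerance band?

Orange → 3 (first significant figure)
Green → 5 (second significant figure)
Red → ×10^2 multiplier
Gold → ±5% tolerance
35 × 100 = 3500 Ω
Highest = 3500 × (1 + 5/100) = 3675 Ω.

3675 Ω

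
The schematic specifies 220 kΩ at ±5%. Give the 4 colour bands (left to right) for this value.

220000 Ω = 22 × 10^4.
2 → red
2 → red
Multiplier 10^4 → yellow.
±5% tolerance → gold.

red, red, yellow, gold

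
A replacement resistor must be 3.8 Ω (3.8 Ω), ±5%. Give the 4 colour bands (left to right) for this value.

3.8 Ω = 38 × 10^-1.
3 → orange
8 → grey
Multiplier 10^-1 → gold.
±5% tolerance → gold.

orange, grey, gold, gold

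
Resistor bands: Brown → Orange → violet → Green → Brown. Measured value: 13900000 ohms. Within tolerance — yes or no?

no

Brown → 1 (first significant figure)
Orange → 3 (second significant figure)
Violet → 7 (third significant figure)
Green → ×10^5 multiplier
Brown → ±1% tolerance
137 × 100000 = 13700000 Ω
Allowed range: 13563000 Ω to 13837000 Ω.
13900000 ohms lies outside that range.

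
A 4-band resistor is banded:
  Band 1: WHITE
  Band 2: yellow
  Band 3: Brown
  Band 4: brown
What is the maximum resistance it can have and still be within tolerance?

949.4 Ω

White → 9 (first significant figure)
Yellow → 4 (second significant figure)
Brown → ×10 multiplier
Brown → ±1% tolerance
94 × 10 = 940 Ω
Maximum = 940 × (1 + 1/100) = 949.4 Ω.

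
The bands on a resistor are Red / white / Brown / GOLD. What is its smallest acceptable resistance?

275.5 Ω

Red → 2 (first significant figure)
White → 9 (second significant figure)
Brown → ×10 multiplier
Gold → ±5% tolerance
29 × 10 = 290 Ω
Smallest = 290 × (1 − 5/100) = 275.5 Ω.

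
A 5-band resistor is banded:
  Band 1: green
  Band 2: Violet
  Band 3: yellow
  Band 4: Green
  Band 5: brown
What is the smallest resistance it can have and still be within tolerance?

56826000 Ω

Green → 5 (first significant figure)
Violet → 7 (second significant figure)
Yellow → 4 (third significant figure)
Green → ×10^5 multiplier
Brown → ±1% tolerance
574 × 100000 = 57400000 Ω
Smallest = 57400000 × (1 − 1/100) = 56826000 Ω.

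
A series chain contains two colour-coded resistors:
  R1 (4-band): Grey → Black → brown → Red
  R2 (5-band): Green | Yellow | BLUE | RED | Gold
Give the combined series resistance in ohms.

R1: grey, black → 80; brown ×10 → 800 Ω.
R2: green, yellow, blue → 546; red ×10^2 → 54600 Ω.
Series: 800 + 54600 = 55400 Ω.

55400 Ω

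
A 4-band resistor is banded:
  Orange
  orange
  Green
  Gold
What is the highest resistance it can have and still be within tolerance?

3465000 Ω

Orange → 3 (first significant figure)
Orange → 3 (second significant figure)
Green → ×10^5 multiplier
Gold → ±5% tolerance
33 × 100000 = 3300000 Ω
Highest = 3300000 × (1 + 5/100) = 3465000 Ω.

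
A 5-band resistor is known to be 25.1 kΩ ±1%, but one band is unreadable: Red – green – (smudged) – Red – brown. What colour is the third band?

brown

25100 Ω = 251 × 10^2.
The third band gives digit 1 of the significand, and 1 is brown.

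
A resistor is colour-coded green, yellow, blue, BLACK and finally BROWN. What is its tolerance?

±1%

The last band, brown, is the tolerance band.
Brown corresponds to ±1%.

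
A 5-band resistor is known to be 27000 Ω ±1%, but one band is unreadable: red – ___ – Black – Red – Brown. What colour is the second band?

violet

27000 Ω = 270 × 10^2.
The second band gives digit 7 of the significand, and 7 is violet.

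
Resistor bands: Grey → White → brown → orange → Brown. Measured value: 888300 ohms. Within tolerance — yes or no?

Grey → 8 (first significant figure)
White → 9 (second significant figure)
Brown → 1 (third significant figure)
Orange → ×10^3 multiplier
Brown → ±1% tolerance
891 × 1000 = 891000 Ω
Allowed range: 882090 Ω to 899910 Ω.
888300 ohms lies inside that range.

yes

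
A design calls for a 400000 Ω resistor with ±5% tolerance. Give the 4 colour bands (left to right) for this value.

400000 Ω = 40 × 10^4.
4 → yellow
0 → black
Multiplier 10^4 → yellow.
±5% tolerance → gold.

yellow, black, yellow, gold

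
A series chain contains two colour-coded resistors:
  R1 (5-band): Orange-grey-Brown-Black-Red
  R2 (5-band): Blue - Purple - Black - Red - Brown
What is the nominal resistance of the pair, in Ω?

67381 Ω

R1: orange, grey, brown → 381; black ×1 → 381 Ω.
R2: blue, violet, black → 670; red ×10^2 → 67000 Ω.
Series: 381 + 67000 = 67381 Ω.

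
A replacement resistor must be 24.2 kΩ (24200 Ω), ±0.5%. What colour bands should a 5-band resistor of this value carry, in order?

red, yellow, red, red, green

24200 Ω = 242 × 10^2.
2 → red
4 → yellow
2 → red
Multiplier 10^2 → red.
±0.5% tolerance → green.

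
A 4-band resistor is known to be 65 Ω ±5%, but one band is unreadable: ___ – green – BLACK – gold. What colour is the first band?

blue

65 Ω = 65 × 10^0.
The first band gives digit 6 of the significand, and 6 is blue.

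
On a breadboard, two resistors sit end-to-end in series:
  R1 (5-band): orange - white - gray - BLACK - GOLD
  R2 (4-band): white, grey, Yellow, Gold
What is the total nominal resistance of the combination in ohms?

980398 Ω

R1: orange, white, grey → 398; black ×1 → 398 Ω.
R2: white, grey → 98; yellow ×10^4 → 980000 Ω.
Series: 398 + 980000 = 980398 Ω.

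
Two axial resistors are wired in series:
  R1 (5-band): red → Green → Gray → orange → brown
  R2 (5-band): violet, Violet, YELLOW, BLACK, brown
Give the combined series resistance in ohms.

R1: red, green, grey → 258; orange ×10^3 → 258000 Ω.
R2: violet, violet, yellow → 774; black ×1 → 774 Ω.
Series: 258000 + 774 = 258774 Ω.

258774 Ω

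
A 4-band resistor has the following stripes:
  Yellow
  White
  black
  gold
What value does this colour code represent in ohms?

49 Ω

Yellow → 4 (first significant figure)
White → 9 (second significant figure)
Black → ×1 multiplier
49 × 1 = 49 Ω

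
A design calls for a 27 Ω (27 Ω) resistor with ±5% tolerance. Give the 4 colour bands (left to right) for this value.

red, violet, black, gold

27 Ω = 27 × 10^0.
2 → red
7 → violet
Multiplier 10^0 → black.
±5% tolerance → gold.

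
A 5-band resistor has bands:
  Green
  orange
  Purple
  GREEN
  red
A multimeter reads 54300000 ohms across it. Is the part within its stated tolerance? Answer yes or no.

Green → 5 (first significant figure)
Orange → 3 (second significant figure)
Violet → 7 (third significant figure)
Green → ×10^5 multiplier
Red → ±2% tolerance
537 × 100000 = 53700000 Ω
Allowed range: 52626000 Ω to 54774000 Ω.
54300000 ohms lies inside that range.

yes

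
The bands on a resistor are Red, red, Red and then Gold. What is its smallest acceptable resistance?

2090 Ω

Red → 2 (first significant figure)
Red → 2 (second significant figure)
Red → ×10^2 multiplier
Gold → ±5% tolerance
22 × 100 = 2200 Ω
Smallest = 2200 × (1 − 5/100) = 2090 Ω.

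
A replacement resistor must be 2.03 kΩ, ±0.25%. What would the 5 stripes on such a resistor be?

2030 Ω = 203 × 10^1.
2 → red
0 → black
3 → orange
Multiplier 10^1 → brown.
±0.25% tolerance → blue.

red, black, orange, brown, blue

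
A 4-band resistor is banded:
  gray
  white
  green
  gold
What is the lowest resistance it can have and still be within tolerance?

8455000 Ω

Grey → 8 (first significant figure)
White → 9 (second significant figure)
Green → ×10^5 multiplier
Gold → ±5% tolerance
89 × 100000 = 8900000 Ω
Lowest = 8900000 × (1 − 5/100) = 8455000 Ω.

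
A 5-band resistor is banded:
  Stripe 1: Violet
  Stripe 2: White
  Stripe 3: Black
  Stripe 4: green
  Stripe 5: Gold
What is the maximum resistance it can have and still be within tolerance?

Violet → 7 (first significant figure)
White → 9 (second significant figure)
Black → 0 (third significant figure)
Green → ×10^5 multiplier
Gold → ±5% tolerance
790 × 100000 = 79000000 Ω
Maximum = 79000000 × (1 + 5/100) = 82950000 Ω.

82950000 Ω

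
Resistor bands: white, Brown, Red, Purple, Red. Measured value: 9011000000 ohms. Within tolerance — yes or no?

White → 9 (first significant figure)
Brown → 1 (second significant figure)
Red → 2 (third significant figure)
Violet → ×10^7 multiplier
Red → ±2% tolerance
912 × 10000000 = 9120000000 Ω
Allowed range: 8937600000 Ω to 9302400000 Ω.
9011000000 ohms lies inside that range.

yes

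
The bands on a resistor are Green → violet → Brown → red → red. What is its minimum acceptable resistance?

Green → 5 (first significant figure)
Violet → 7 (second significant figure)
Brown → 1 (third significant figure)
Red → ×10^2 multiplier
Red → ±2% tolerance
571 × 100 = 57100 Ω
Minimum = 57100 × (1 − 2/100) = 55958 Ω.

55958 Ω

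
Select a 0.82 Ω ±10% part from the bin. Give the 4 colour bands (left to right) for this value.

0.82 Ω = 82 × 10^-2.
8 → grey
2 → red
Multiplier 10^-2 → silver.
±10% tolerance → silver.

grey, red, silver, silver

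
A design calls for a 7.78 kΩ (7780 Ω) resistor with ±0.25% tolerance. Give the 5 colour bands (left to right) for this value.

violet, violet, grey, brown, blue

7780 Ω = 778 × 10^1.
7 → violet
7 → violet
8 → grey
Multiplier 10^1 → brown.
±0.25% tolerance → blue.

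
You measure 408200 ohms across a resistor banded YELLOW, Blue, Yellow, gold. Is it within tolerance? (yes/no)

Yellow → 4 (first significant figure)
Blue → 6 (second significant figure)
Yellow → ×10^4 multiplier
Gold → ±5% tolerance
46 × 10000 = 460000 Ω
Allowed range: 437000 Ω to 483000 Ω.
408200 ohms lies outside that range.

no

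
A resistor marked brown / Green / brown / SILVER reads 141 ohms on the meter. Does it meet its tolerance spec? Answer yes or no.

Brown → 1 (first significant figure)
Green → 5 (second significant figure)
Brown → ×10 multiplier
Silver → ±10% tolerance
15 × 10 = 150 Ω
Allowed range: 135 Ω to 165 Ω.
141 ohms lies inside that range.

yes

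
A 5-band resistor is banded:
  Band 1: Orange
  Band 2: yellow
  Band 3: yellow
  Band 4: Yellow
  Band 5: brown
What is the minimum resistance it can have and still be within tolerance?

Orange → 3 (first significant figure)
Yellow → 4 (second significant figure)
Yellow → 4 (third significant figure)
Yellow → ×10^4 multiplier
Brown → ±1% tolerance
344 × 10000 = 3440000 Ω
Minimum = 3440000 × (1 − 1/100) = 3405600 Ω.

3405600 Ω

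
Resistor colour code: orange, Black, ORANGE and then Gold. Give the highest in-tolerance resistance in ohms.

31500 Ω

Orange → 3 (first significant figure)
Black → 0 (second significant figure)
Orange → ×10^3 multiplier
Gold → ±5% tolerance
30 × 1000 = 30000 Ω
Highest = 30000 × (1 + 5/100) = 31500 Ω.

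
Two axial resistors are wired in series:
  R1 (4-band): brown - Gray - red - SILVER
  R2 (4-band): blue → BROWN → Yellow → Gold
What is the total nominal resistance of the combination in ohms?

R1: brown, grey → 18; red ×10^2 → 1800 Ω.
R2: blue, brown → 61; yellow ×10^4 → 610000 Ω.
Series: 1800 + 610000 = 611800 Ω.

611800 Ω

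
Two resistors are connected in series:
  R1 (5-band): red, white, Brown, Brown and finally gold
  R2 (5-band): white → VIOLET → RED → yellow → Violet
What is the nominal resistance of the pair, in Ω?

R1: red, white, brown → 291; brown ×10 → 2910 Ω.
R2: white, violet, red → 972; yellow ×10^4 → 9720000 Ω.
Series: 2910 + 9720000 = 9722910 Ω.

9722910 Ω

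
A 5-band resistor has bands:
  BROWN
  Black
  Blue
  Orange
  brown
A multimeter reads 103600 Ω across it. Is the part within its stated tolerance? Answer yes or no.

Brown → 1 (first significant figure)
Black → 0 (second significant figure)
Blue → 6 (third significant figure)
Orange → ×10^3 multiplier
Brown → ±1% tolerance
106 × 1000 = 106000 Ω
Allowed range: 104940 Ω to 107060 Ω.
103600 Ω lies outside that range.

no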